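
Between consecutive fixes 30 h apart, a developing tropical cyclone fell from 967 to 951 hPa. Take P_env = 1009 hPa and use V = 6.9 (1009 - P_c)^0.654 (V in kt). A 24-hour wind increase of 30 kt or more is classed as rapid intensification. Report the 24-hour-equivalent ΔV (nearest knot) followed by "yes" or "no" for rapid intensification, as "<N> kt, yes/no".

V₁: ΔP = 42, V ≈ 6.9 × 42^0.654 ≈ 79.52 kt.
V₂: ΔP = 58, V ≈ 6.9 × 58^0.654 ≈ 98.20 kt.
ΔV over 30 h = 18.68 kt → 24 h equivalent = 18.68 × 24/30 ≈ 14.94 kt.
15 kt < 30 kt ⇒ not rapid intensification.

15 kt, no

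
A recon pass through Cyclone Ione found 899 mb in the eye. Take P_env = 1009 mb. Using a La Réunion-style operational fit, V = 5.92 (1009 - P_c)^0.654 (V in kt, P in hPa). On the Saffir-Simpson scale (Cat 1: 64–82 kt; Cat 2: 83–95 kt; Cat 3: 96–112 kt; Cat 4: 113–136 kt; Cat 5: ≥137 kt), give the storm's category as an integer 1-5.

4

ΔP = 1009 − 899 = 110 mb.
V ≈ 5.92 × 110^0.654 = 5.92 × 21.63 ≈ 128 kt.
128 kt falls in the Category 4 band.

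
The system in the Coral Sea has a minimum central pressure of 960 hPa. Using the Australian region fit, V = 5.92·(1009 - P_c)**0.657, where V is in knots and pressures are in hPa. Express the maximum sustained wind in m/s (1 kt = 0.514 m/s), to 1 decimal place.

ΔP = 1009 − 960 = 49 hPa.
V ≈ 5.92 × 49^0.657 = 5.92 × 12.896 ≈ 76.345 kt.
76.345 × 0.514 ≈ 39.24 m/s → 39.2 m/s.

39.2 m/s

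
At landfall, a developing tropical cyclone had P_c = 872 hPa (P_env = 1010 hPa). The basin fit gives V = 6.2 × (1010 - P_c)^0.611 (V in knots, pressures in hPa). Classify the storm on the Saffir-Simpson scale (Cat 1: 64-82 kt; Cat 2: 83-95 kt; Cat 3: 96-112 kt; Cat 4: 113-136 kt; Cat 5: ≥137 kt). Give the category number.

ΔP = 1010 − 872 = 138 hPa.
V ≈ 6.2 × 138^0.611 = 6.2 × 20.30 ≈ 126 kt.
126 kt falls in the Category 4 band.

4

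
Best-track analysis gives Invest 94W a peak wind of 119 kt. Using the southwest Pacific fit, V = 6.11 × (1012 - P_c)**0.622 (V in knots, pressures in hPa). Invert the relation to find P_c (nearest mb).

894 mb

ΔP = (V / 6.11)^(1/0.622) = (119/6.11)^1.608.
119/6.11 = 19.476; 19.476^1.608 ≈ 118.35 mb.
P_c = 1012 − 118.35 = 893.65 ≈ 894 mb.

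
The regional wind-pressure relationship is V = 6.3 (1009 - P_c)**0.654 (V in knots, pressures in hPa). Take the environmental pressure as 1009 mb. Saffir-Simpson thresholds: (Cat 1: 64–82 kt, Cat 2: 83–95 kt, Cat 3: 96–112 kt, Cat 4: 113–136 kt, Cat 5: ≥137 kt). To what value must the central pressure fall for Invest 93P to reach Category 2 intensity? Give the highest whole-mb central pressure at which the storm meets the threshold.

957 mb

Category 2 begins at V = 83 kt.
Required ΔP = (83/6.3)^(1/0.654) = 13.175^1.529 ≈ 51.54 mb.
P_c ≤ 1009 − 51.54 = 957.46, so the highest integer P_c is 957 mb.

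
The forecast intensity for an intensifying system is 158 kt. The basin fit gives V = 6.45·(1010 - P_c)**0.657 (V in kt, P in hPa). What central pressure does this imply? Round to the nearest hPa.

880 hPa

ΔP = (V / 6.45)^(1/0.657) = (158/6.45)^1.522.
158/6.45 = 24.496; 24.496^1.522 ≈ 130.11 hPa.
P_c = 1010 − 130.11 = 879.89 ≈ 880 hPa.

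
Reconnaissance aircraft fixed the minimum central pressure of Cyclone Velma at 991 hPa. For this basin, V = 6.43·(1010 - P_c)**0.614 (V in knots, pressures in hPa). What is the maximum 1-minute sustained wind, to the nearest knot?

ΔP = 1010 − 991 = 19 hPa.
19^0.614 ≈ 6.098.
V ≈ 6.43 × 6.098 ≈ 39.2 kt.

39 kt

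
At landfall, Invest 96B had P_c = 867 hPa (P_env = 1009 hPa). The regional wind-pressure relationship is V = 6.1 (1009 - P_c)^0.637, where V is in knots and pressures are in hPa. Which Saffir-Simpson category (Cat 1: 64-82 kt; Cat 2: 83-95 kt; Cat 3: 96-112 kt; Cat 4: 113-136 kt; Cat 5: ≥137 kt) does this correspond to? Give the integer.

5

ΔP = 1009 − 867 = 142 hPa.
V ≈ 6.1 × 142^0.637 = 6.1 × 23.50 ≈ 143 kt.
143 kt falls in the Category 5 band.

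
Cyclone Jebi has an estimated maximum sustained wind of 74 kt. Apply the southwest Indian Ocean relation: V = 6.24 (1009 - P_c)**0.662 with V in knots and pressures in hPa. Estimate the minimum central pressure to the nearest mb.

ΔP = (V / 6.24)^(1/0.662) = (74/6.24)^1.511.
74/6.24 = 11.859; 11.859^1.511 ≈ 41.92 mb.
P_c = 1009 − 41.92 = 967.08 ≈ 967 mb.

967 mb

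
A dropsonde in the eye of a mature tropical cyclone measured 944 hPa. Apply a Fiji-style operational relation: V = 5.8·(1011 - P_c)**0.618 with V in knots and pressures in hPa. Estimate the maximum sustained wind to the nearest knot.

78 kt

ΔP = 1011 − 944 = 67 hPa.
67^0.618 ≈ 13.444.
V ≈ 5.8 × 13.444 ≈ 78.0 kt.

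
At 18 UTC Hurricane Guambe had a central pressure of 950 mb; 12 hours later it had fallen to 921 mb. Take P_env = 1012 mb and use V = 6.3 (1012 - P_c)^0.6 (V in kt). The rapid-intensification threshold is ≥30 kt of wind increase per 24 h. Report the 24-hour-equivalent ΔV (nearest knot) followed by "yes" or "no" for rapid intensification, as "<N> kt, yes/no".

V₁: ΔP = 62, V ≈ 6.3 × 62^0.6 ≈ 74.95 kt.
V₂: ΔP = 91, V ≈ 6.3 × 91^0.6 ≈ 94.36 kt.
ΔV over 12 h = 19.41 kt → 24 h equivalent = 19.41 × 24/12 ≈ 38.82 kt.
39 kt ≥ 30 kt ⇒ rapid intensification.

39 kt, yes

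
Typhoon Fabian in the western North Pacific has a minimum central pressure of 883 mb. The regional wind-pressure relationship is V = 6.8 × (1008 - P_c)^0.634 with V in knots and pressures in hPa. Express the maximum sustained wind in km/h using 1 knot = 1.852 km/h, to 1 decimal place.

ΔP = 1008 − 883 = 125 mb.
V ≈ 6.8 × 125^0.634 = 6.8 × 21.352 ≈ 145.194 kt.
145.194 × 1.852 ≈ 268.90 km/h → 268.9 km/h.

268.9 km/h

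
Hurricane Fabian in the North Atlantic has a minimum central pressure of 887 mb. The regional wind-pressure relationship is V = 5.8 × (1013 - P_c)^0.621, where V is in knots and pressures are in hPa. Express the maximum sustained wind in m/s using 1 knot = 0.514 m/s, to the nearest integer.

ΔP = 1013 − 887 = 126 mb.
V ≈ 5.8 × 126^0.621 = 5.8 × 20.153 ≈ 116.885 kt.
116.885 × 0.514 ≈ 60.08 m/s → 60 m/s.

60 m/s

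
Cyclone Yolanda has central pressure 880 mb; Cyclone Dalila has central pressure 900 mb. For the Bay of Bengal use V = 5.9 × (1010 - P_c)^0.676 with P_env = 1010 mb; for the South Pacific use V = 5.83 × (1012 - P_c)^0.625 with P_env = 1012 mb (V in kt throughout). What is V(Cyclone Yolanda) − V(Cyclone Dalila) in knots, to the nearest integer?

47 kt

Cyclone Yolanda: ΔP = 130; V ≈ 5.9 × 130^0.676 ≈ 158.44 kt.
Cyclone Dalila: ΔP = 112; V ≈ 5.83 × 112^0.625 ≈ 111.28 kt.
Difference ≈ 158.44 − 111.28 = 47.16 → 47 kt.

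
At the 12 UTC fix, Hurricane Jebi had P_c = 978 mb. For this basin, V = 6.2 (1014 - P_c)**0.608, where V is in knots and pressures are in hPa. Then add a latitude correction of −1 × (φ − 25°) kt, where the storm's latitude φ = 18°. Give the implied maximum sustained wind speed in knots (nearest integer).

ΔP = 1014 − 978 = 36 mb.
36^0.608 ≈ 8.836.
V ≈ 6.2 × 8.836 ≈ 54.8 kt.
Latitude correction: −1 × (18 − 25) = 7 kt.
Corrected V ≈ 61.8 kt → 62 kt.

62 kt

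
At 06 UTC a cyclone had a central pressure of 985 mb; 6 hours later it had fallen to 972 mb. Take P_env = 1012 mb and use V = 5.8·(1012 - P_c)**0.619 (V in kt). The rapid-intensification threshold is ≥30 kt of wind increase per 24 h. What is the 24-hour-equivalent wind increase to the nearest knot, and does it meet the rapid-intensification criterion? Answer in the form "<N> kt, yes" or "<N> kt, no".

49 kt, yes

V₁: ΔP = 27, V ≈ 5.8 × 27^0.619 ≈ 44.61 kt.
V₂: ΔP = 40, V ≈ 5.8 × 40^0.619 ≈ 56.90 kt.
ΔV over 6 h = 12.29 kt → 24 h equivalent = 12.29 × 24/6 ≈ 49.16 kt.
49 kt ≥ 30 kt ⇒ rapid intensification.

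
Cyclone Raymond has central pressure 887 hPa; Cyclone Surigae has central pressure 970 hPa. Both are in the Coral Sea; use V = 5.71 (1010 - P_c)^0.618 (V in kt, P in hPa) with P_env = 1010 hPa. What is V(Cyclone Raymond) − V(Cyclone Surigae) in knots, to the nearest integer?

56 kt

Cyclone Raymond: ΔP = 123; V ≈ 5.71 × 123^0.618 ≈ 111.74 kt.
Cyclone Surigae: ΔP = 40; V ≈ 5.71 × 40^0.618 ≈ 55.81 kt.
Difference ≈ 111.74 − 55.81 = 55.93 → 56 kt.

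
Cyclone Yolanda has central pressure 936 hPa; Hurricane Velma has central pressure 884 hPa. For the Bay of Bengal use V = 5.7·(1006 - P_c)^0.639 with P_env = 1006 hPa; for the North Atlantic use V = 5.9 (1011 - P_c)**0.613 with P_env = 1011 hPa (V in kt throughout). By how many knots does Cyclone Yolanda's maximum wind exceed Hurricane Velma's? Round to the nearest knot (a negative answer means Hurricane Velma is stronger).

-29 kt

Cyclone Yolanda: ΔP = 70; V ≈ 5.7 × 70^0.639 ≈ 86.08 kt.
Hurricane Velma: ΔP = 127; V ≈ 5.9 × 127^0.613 ≈ 114.94 kt.
Difference ≈ 86.08 − 114.94 = -28.86 → -29 kt.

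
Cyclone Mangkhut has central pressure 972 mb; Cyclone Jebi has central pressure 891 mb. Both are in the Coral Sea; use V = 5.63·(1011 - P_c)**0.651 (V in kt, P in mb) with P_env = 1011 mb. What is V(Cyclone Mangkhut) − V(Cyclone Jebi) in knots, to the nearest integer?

Cyclone Mangkhut: ΔP = 39; V ≈ 5.63 × 39^0.651 ≈ 61.14 kt.
Cyclone Jebi: ΔP = 120; V ≈ 5.63 × 120^0.651 ≈ 127.07 kt.
Difference ≈ 61.14 − 127.07 = -65.93 → -66 kt.

-66 kt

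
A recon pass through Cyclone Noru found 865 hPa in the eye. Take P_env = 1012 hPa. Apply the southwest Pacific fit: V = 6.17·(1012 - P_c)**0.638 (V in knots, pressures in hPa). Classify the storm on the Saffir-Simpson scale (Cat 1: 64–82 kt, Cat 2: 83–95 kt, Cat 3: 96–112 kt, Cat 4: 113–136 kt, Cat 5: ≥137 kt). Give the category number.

5

ΔP = 1012 − 865 = 147 hPa.
V ≈ 6.17 × 147^0.638 = 6.17 × 24.14 ≈ 149 kt.
149 kt falls in the Category 5 band.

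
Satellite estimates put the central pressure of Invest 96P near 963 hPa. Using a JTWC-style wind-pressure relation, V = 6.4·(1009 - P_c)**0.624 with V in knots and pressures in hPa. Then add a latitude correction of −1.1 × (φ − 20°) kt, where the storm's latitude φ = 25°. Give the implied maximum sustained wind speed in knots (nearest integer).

64 kt

ΔP = 1009 − 963 = 46 hPa.
46^0.624 ≈ 10.903.
V ≈ 6.4 × 10.903 ≈ 69.8 kt.
Latitude correction: −1.1 × (25 − 20) = -5.5 kt.
Corrected V ≈ 64.3 kt → 64 kt.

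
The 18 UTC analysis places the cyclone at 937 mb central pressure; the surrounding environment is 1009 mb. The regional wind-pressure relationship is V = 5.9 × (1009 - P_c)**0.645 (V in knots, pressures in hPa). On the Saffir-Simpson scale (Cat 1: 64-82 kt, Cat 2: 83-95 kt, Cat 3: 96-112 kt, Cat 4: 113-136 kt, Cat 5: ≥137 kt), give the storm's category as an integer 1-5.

ΔP = 1009 − 937 = 72 mb.
V ≈ 5.9 × 72^0.645 = 5.9 × 15.78 ≈ 93 kt.
93 kt falls in the Category 2 band.

2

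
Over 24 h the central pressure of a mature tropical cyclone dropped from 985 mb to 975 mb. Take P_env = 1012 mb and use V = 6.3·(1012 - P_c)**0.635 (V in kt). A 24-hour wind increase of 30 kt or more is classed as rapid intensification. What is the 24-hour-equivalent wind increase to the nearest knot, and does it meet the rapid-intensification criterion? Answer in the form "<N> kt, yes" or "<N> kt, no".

11 kt, no

V₁: ΔP = 27, V ≈ 6.3 × 27^0.635 ≈ 51.08 kt.
V₂: ΔP = 37, V ≈ 6.3 × 37^0.635 ≈ 62.39 kt.
ΔV over 24 h = 11.31 kt → 24 h equivalent = 11.31 × 24/24 ≈ 11.31 kt.
11 kt < 30 kt ⇒ not rapid intensification.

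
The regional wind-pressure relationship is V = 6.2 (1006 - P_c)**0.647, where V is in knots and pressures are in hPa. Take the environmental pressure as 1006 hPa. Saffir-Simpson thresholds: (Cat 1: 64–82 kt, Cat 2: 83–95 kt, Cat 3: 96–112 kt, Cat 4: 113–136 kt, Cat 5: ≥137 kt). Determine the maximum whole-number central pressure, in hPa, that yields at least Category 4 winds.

Category 4 begins at V = 113 kt.
Required ΔP = (113/6.2)^(1/0.647) = 18.226^1.546 ≈ 88.82 hPa.
P_c ≤ 1006 − 88.82 = 917.18, so the highest integer P_c is 917 hPa.

917 hPa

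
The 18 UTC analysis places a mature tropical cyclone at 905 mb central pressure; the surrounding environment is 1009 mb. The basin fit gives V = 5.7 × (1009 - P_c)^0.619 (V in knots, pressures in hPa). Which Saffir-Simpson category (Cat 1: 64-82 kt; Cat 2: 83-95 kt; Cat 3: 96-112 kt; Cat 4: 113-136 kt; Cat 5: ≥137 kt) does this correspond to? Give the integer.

ΔP = 1009 − 905 = 104 mb.
V ≈ 5.7 × 104^0.619 = 5.7 × 17.72 ≈ 101 kt.
101 kt falls in the Category 3 band.

3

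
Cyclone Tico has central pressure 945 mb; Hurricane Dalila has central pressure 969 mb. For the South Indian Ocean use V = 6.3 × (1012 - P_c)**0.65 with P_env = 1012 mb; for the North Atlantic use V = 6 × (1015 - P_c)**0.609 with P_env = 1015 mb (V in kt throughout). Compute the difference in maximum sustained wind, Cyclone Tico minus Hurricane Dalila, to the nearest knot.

Cyclone Tico: ΔP = 67; V ≈ 6.3 × 67^0.65 ≈ 96.89 kt.
Hurricane Dalila: ΔP = 46; V ≈ 6 × 46^0.609 ≈ 61.77 kt.
Difference ≈ 96.89 − 61.77 = 35.12 → 35 kt.

35 kt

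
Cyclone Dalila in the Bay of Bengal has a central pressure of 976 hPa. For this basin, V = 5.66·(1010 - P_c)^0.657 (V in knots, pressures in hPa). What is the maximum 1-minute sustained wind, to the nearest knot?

ΔP = 1010 − 976 = 34 hPa.
34^0.657 ≈ 10.143.
V ≈ 5.66 × 10.143 ≈ 57.4 kt.

57 kt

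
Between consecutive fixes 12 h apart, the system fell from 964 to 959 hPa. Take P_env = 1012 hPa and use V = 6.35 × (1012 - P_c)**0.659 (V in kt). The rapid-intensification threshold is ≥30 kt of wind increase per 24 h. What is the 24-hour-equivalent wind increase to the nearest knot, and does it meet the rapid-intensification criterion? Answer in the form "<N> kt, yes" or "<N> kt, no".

V₁: ΔP = 48, V ≈ 6.35 × 48^0.659 ≈ 81.42 kt.
V₂: ΔP = 53, V ≈ 6.35 × 53^0.659 ≈ 86.91 kt.
ΔV over 12 h = 5.49 kt → 24 h equivalent = 5.49 × 24/12 ≈ 10.98 kt.
11 kt < 30 kt ⇒ not rapid intensification.

11 kt, no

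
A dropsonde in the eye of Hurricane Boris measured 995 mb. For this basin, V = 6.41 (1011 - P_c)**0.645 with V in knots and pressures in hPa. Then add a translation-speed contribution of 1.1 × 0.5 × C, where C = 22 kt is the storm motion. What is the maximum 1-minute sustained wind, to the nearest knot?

50 kt

ΔP = 1011 − 995 = 16 mb.
16^0.645 ≈ 5.979.
V ≈ 6.41 × 5.979 ≈ 38.3 kt.
Translation term: 1.1 × 0.5 × 22 = 12.1 kt.
Corrected V ≈ 50.4 kt → 50 kt.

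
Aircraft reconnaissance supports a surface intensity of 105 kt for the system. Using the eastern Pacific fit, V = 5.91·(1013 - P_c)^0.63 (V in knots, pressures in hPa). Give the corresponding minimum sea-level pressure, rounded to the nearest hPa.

917 hPa

ΔP = (V / 5.91)^(1/0.63) = (105/5.91)^1.587.
105/5.91 = 17.766; 17.766^1.587 ≈ 96.27 hPa.
P_c = 1013 − 96.27 = 916.73 ≈ 917 hPa.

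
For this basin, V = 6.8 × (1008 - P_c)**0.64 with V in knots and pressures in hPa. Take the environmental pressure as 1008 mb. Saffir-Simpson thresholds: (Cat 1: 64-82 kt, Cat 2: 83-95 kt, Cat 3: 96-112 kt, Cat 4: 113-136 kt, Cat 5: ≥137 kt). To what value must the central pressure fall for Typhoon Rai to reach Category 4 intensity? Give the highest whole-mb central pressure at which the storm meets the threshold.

Category 4 begins at V = 113 kt.
Required ΔP = (113/6.8)^(1/0.64) = 16.618^1.562 ≈ 80.75 mb.
P_c ≤ 1008 − 80.75 = 927.25, so the highest integer P_c is 927 mb.

927 mb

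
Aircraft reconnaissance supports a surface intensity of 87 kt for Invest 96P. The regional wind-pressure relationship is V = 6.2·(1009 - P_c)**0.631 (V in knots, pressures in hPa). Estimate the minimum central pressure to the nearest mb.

943 mb

ΔP = (V / 6.2)^(1/0.631) = (87/6.2)^1.585.
87/6.2 = 14.032; 14.032^1.585 ≈ 65.76 mb.
P_c = 1009 − 65.76 = 943.24 ≈ 943 mb.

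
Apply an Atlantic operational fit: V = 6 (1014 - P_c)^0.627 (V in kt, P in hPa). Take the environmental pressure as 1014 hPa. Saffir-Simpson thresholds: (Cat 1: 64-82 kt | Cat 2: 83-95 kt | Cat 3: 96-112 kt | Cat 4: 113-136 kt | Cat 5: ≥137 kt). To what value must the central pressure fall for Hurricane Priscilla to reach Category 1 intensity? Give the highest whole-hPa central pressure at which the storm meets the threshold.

Category 1 begins at V = 64 kt.
Required ΔP = (64/6)^(1/0.627) = 10.667^1.595 ≈ 43.61 hPa.
P_c ≤ 1014 − 43.61 = 970.39, so the highest integer P_c is 970 hPa.

970 hPa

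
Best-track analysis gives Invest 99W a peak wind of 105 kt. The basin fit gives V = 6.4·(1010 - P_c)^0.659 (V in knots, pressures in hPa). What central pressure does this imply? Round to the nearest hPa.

ΔP = (V / 6.4)^(1/0.659) = (105/6.4)^1.517.
105/6.4 = 16.406; 16.406^1.517 ≈ 69.78 hPa.
P_c = 1010 − 69.78 = 940.22 ≈ 940 hPa.

940 hPa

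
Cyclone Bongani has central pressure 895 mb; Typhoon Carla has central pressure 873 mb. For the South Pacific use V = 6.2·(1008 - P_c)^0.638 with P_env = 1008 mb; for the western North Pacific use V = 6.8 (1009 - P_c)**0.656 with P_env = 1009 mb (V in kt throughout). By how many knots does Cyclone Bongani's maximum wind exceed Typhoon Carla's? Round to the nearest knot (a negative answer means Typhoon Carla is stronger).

-44 kt

Cyclone Bongani: ΔP = 113; V ≈ 6.2 × 113^0.638 ≈ 126.55 kt.
Typhoon Carla: ΔP = 136; V ≈ 6.8 × 136^0.656 ≈ 170.65 kt.
Difference ≈ 126.55 − 170.65 = -44.10 → -44 kt.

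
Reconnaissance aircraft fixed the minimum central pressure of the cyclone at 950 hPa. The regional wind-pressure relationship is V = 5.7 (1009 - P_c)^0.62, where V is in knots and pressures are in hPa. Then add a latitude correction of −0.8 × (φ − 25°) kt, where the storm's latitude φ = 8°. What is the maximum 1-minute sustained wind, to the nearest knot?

85 kt

ΔP = 1009 − 950 = 59 hPa.
59^0.62 ≈ 12.529.
V ≈ 5.7 × 12.529 ≈ 71.4 kt.
Latitude correction: −0.8 × (8 − 25) = 13.6 kt.
Corrected V ≈ 85 kt → 85 kt.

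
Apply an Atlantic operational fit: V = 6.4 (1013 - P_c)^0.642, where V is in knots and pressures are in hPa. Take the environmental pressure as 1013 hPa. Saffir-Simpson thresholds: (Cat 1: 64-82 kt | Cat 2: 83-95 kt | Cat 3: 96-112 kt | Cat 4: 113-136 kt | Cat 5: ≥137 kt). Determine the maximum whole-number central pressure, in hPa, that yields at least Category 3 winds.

945 hPa

Category 3 begins at V = 96 kt.
Required ΔP = (96/6.4)^(1/0.642) = 15.000^1.558 ≈ 67.91 hPa.
P_c ≤ 1013 − 67.91 = 945.09, so the highest integer P_c is 945 hPa.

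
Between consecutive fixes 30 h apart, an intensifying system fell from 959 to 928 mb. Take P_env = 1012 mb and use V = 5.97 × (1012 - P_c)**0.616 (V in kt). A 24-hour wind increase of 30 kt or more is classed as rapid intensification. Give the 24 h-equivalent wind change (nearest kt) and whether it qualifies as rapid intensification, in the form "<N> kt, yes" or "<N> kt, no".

V₁: ΔP = 53, V ≈ 5.97 × 53^0.616 ≈ 68.89 kt.
V₂: ΔP = 84, V ≈ 5.97 × 84^0.616 ≈ 91.48 kt.
ΔV over 30 h = 22.59 kt → 24 h equivalent = 22.59 × 24/30 ≈ 18.07 kt.
18 kt < 30 kt ⇒ not rapid intensification.

18 kt, no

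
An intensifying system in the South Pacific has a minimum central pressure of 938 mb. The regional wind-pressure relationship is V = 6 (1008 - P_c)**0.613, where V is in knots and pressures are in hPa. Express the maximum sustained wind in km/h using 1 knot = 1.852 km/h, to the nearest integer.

ΔP = 1008 − 938 = 70 mb.
V ≈ 6 × 70^0.613 = 6 × 13.522 ≈ 81.133 kt.
81.133 × 1.852 ≈ 150.26 km/h → 150 km/h.

150 km/h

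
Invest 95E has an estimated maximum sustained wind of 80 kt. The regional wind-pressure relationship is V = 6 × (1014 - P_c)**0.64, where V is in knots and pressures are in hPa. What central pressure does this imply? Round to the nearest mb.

957 mb

ΔP = (V / 6)^(1/0.64) = (80/6)^1.562.
80/6 = 13.333; 13.333^1.562 ≈ 57.24 mb.
P_c = 1014 − 57.24 = 956.76 ≈ 957 mb.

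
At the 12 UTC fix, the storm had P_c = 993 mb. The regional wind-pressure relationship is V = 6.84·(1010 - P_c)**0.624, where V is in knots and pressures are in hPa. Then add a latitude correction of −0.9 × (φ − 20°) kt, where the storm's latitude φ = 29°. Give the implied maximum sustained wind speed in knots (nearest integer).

ΔP = 1010 − 993 = 17 mb.
17^0.624 ≈ 5.859.
V ≈ 6.84 × 5.859 ≈ 40.1 kt.
Latitude correction: −0.9 × (29 − 20) = -8.1 kt.
Corrected V ≈ 32 kt → 32 kt.

32 kt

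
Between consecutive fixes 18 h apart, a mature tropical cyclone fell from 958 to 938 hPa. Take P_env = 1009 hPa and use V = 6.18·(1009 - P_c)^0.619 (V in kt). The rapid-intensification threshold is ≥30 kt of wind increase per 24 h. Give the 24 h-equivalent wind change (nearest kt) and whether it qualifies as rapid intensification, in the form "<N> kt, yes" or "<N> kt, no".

21 kt, no

V₁: ΔP = 51, V ≈ 6.18 × 51^0.619 ≈ 70.47 kt.
V₂: ΔP = 71, V ≈ 6.18 × 71^0.619 ≈ 86.48 kt.
ΔV over 18 h = 16.01 kt → 24 h equivalent = 16.01 × 24/18 ≈ 21.35 kt.
21 kt < 30 kt ⇒ not rapid intensification.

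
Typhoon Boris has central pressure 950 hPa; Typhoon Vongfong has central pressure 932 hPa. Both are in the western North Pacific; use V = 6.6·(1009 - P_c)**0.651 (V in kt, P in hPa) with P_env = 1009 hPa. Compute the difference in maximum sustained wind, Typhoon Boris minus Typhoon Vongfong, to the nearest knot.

-18 kt

Typhoon Boris: ΔP = 59; V ≈ 6.6 × 59^0.651 ≈ 93.84 kt.
Typhoon Vongfong: ΔP = 77; V ≈ 6.6 × 77^0.651 ≈ 111.60 kt.
Difference ≈ 93.84 − 111.60 = -17.76 → -18 kt.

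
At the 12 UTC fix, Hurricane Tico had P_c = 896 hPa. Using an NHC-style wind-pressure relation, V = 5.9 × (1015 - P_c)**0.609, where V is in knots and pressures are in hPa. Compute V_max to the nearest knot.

108 kt

ΔP = 1015 − 896 = 119 hPa.
119^0.609 ≈ 18.366.
V ≈ 5.9 × 18.366 ≈ 108.4 kt.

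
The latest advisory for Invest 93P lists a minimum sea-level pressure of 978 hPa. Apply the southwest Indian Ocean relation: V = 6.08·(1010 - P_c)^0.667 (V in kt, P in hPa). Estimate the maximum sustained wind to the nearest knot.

ΔP = 1010 − 978 = 32 hPa.
32^0.667 ≈ 10.091.
V ≈ 6.08 × 10.091 ≈ 61.4 kt.

61 kt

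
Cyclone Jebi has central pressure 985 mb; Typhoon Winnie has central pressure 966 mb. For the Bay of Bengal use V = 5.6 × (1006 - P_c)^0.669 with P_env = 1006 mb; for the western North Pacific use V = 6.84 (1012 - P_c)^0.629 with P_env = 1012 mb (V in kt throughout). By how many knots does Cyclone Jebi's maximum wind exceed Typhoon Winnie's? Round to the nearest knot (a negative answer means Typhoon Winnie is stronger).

Cyclone Jebi: ΔP = 21; V ≈ 5.6 × 21^0.669 ≈ 42.93 kt.
Typhoon Winnie: ΔP = 46; V ≈ 6.84 × 46^0.629 ≈ 76.02 kt.
Difference ≈ 42.93 − 76.02 = -33.09 → -33 kt.

-33 kt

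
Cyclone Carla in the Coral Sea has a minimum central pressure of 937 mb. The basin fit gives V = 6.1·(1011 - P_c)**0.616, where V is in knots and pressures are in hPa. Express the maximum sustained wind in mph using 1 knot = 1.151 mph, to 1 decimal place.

ΔP = 1011 − 937 = 74 mb.
V ≈ 6.1 × 74^0.616 = 6.1 × 14.173 ≈ 86.452 kt.
86.452 × 1.151 ≈ 99.51 mph → 99.5 mph.

99.5 mph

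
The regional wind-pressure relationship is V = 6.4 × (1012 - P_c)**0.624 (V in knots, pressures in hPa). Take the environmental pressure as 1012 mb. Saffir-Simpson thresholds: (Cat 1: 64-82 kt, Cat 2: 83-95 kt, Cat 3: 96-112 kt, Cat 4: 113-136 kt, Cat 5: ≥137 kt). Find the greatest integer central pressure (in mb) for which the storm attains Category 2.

Category 2 begins at V = 83 kt.
Required ΔP = (83/6.4)^(1/0.624) = 12.969^1.603 ≈ 60.74 mb.
P_c ≤ 1012 − 60.74 = 951.26, so the highest integer P_c is 951 mb.

951 mb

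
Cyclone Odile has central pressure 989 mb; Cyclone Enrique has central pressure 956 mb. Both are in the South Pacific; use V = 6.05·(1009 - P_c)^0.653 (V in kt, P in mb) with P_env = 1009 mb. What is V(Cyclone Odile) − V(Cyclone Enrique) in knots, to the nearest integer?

-38 kt

Cyclone Odile: ΔP = 20; V ≈ 6.05 × 20^0.653 ≈ 42.79 kt.
Cyclone Enrique: ΔP = 53; V ≈ 6.05 × 53^0.653 ≈ 80.86 kt.
Difference ≈ 42.79 − 80.86 = -38.07 → -38 kt.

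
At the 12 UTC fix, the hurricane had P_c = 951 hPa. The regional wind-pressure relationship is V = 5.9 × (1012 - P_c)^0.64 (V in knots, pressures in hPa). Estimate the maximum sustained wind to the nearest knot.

82 kt

ΔP = 1012 − 951 = 61 hPa.
61^0.64 ≈ 13.887.
V ≈ 5.9 × 13.887 ≈ 81.9 kt.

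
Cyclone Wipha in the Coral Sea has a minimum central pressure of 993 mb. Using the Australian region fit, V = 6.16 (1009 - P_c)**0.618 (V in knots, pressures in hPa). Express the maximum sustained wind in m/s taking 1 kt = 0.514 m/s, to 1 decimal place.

17.6 m/s

ΔP = 1009 − 993 = 16 mb.
V ≈ 6.16 × 16^0.618 = 6.16 × 5.548 ≈ 34.176 kt.
34.176 × 0.514 ≈ 17.57 m/s → 17.6 m/s.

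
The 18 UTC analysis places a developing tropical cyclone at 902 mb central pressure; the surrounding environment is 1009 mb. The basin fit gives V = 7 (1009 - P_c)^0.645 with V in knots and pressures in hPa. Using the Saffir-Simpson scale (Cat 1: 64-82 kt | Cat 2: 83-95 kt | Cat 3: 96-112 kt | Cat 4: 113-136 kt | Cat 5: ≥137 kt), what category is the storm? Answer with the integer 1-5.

5

ΔP = 1009 − 902 = 107 mb.
V ≈ 7 × 107^0.645 = 7 × 20.37 ≈ 143 kt.
143 kt falls in the Category 5 band.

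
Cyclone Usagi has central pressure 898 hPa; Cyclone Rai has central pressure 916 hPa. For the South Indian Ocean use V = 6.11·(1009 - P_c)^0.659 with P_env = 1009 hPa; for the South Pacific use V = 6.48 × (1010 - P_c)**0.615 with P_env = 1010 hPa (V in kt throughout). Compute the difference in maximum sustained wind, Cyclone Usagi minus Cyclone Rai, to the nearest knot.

30 kt

Cyclone Usagi: ΔP = 111; V ≈ 6.11 × 111^0.659 ≈ 136.12 kt.
Cyclone Rai: ΔP = 94; V ≈ 6.48 × 94^0.615 ≈ 105.94 kt.
Difference ≈ 136.12 − 105.94 = 30.18 → 30 kt.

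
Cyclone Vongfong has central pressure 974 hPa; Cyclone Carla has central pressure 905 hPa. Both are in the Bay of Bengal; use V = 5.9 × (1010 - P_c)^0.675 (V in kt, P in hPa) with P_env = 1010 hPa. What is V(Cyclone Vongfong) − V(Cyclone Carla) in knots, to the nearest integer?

-70 kt

Cyclone Vongfong: ΔP = 36; V ≈ 5.9 × 36^0.675 ≈ 66.28 kt.
Cyclone Carla: ΔP = 105; V ≈ 5.9 × 105^0.675 ≈ 136.51 kt.
Difference ≈ 66.28 − 136.51 = -70.23 → -70 kt.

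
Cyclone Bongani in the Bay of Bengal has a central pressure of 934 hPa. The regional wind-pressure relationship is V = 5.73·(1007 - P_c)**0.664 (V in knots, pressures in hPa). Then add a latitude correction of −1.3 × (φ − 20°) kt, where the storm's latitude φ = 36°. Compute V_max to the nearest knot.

ΔP = 1007 − 934 = 73 hPa.
73^0.664 ≈ 17.268.
V ≈ 5.73 × 17.268 ≈ 98.9 kt.
Latitude correction: −1.3 × (36 − 20) = -20.8 kt.
Corrected V ≈ 78.1 kt → 78 kt.

78 kt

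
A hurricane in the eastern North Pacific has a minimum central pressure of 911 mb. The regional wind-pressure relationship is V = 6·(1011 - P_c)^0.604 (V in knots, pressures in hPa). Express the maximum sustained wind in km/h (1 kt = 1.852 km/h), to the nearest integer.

179 km/h

ΔP = 1011 − 911 = 100 mb.
V ≈ 6 × 100^0.604 = 6 × 16.144 ≈ 96.862 kt.
96.862 × 1.852 ≈ 179.39 km/h → 179 km/h.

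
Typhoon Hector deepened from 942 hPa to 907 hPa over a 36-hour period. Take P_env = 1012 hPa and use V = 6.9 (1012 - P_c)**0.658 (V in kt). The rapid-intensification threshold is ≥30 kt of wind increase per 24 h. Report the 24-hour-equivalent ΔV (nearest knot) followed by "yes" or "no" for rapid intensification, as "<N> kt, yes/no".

23 kt, no

V₁: ΔP = 70, V ≈ 6.9 × 70^0.658 ≈ 112.96 kt.
V₂: ΔP = 105, V ≈ 6.9 × 105^0.658 ≈ 147.50 kt.
ΔV over 36 h = 34.54 kt → 24 h equivalent = 34.54 × 24/36 ≈ 23.03 kt.
23 kt < 30 kt ⇒ not rapid intensification.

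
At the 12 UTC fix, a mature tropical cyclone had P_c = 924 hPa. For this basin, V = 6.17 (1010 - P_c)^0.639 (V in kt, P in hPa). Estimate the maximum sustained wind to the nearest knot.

106 kt

ΔP = 1010 − 924 = 86 hPa.
86^0.639 ≈ 17.224.
V ≈ 6.17 × 17.224 ≈ 106.3 kt.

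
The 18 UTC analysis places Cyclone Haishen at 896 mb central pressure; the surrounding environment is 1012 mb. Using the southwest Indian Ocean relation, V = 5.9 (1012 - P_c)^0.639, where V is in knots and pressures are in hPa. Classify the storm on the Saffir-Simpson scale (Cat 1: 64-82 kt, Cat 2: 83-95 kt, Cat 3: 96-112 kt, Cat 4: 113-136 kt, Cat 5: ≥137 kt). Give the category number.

4

ΔP = 1012 − 896 = 116 mb.
V ≈ 5.9 × 116^0.639 = 5.9 × 20.85 ≈ 123 kt.
123 kt falls in the Category 4 band.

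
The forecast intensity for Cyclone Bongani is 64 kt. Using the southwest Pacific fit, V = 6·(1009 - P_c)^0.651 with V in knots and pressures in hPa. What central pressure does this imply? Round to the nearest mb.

ΔP = (V / 6)^(1/0.651) = (64/6)^1.536.
64/6 = 10.667; 10.667^1.536 ≈ 37.94 mb.
P_c = 1009 − 37.94 = 971.06 ≈ 971 mb.

971 mb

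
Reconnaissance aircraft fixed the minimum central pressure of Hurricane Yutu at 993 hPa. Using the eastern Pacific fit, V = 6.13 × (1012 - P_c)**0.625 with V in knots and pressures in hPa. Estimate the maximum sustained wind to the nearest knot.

ΔP = 1012 − 993 = 19 hPa.
19^0.625 ≈ 6.298.
V ≈ 6.13 × 6.298 ≈ 38.6 kt.

39 kt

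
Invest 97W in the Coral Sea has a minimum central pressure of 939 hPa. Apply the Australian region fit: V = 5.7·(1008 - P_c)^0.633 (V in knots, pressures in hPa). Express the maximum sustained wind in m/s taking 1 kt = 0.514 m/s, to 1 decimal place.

ΔP = 1008 − 939 = 69 hPa.
V ≈ 5.7 × 69^0.633 = 5.7 × 14.588 ≈ 83.151 kt.
83.151 × 0.514 ≈ 42.74 m/s → 42.7 m/s.

42.7 m/s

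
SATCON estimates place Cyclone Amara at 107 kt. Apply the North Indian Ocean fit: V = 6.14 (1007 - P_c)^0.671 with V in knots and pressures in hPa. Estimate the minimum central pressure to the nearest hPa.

ΔP = (V / 6.14)^(1/0.671) = (107/6.14)^1.490.
107/6.14 = 17.427; 17.427^1.490 ≈ 70.76 hPa.
P_c = 1007 − 70.76 = 936.24 ≈ 936 hPa.

936 hPa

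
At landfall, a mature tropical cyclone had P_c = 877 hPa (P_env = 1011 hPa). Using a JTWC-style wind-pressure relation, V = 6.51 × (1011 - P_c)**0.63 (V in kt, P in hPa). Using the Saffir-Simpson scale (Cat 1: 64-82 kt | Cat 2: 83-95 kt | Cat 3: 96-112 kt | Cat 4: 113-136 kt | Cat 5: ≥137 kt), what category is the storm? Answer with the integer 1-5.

ΔP = 1011 − 877 = 134 hPa.
V ≈ 6.51 × 134^0.63 = 6.51 × 21.88 ≈ 142 kt.
142 kt falls in the Category 5 band.

5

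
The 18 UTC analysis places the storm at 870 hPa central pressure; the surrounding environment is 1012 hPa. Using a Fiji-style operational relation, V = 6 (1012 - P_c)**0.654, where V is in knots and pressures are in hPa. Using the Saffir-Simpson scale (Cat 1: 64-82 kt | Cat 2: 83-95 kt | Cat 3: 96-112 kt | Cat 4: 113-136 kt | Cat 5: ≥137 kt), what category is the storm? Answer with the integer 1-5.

5

ΔP = 1012 − 870 = 142 hPa.
V ≈ 6 × 142^0.654 = 6 × 25.56 ≈ 153 kt.
153 kt falls in the Category 5 band.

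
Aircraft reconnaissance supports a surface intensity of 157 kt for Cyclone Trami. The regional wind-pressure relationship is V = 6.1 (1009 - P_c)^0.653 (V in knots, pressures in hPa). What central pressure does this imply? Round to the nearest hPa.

864 hPa

ΔP = (V / 6.1)^(1/0.653) = (157/6.1)^1.531.
157/6.1 = 25.738; 25.738^1.531 ≈ 144.59 hPa.
P_c = 1009 − 144.59 = 864.41 ≈ 864 hPa.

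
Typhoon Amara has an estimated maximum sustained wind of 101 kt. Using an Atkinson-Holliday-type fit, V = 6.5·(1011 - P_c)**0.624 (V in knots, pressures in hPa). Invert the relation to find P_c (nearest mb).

930 mb

ΔP = (V / 6.5)^(1/0.624) = (101/6.5)^1.603.
101/6.5 = 15.538; 15.538^1.603 ≈ 81.15 mb.
P_c = 1011 − 81.15 = 929.85 ≈ 930 mb.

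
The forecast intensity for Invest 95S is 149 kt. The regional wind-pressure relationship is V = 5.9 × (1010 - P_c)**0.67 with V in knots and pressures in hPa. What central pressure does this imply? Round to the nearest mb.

886 mb

ΔP = (V / 5.9)^(1/0.67) = (149/5.9)^1.493.
149/5.9 = 25.254; 25.254^1.493 ≈ 123.89 mb.
P_c = 1010 − 123.89 = 886.11 ≈ 886 mb.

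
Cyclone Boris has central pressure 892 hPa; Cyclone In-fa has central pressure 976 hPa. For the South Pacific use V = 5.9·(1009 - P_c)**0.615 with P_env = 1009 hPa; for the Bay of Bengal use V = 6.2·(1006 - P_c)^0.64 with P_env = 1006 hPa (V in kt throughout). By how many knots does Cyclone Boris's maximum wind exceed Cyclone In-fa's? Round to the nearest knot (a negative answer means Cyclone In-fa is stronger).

56 kt

Cyclone Boris: ΔP = 117; V ≈ 5.9 × 117^0.615 ≈ 110.35 kt.
Cyclone In-fa: ΔP = 30; V ≈ 6.2 × 30^0.64 ≈ 54.67 kt.
Difference ≈ 110.35 − 54.67 = 55.68 → 56 kt.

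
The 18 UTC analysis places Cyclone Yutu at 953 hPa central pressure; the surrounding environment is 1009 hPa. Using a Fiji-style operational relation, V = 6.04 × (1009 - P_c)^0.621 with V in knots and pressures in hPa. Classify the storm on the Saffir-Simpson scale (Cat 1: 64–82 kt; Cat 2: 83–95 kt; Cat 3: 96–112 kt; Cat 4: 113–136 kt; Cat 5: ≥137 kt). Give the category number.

1

ΔP = 1009 − 953 = 56 hPa.
V ≈ 6.04 × 56^0.621 = 6.04 × 12.18 ≈ 74 kt.
74 kt falls in the Category 1 band.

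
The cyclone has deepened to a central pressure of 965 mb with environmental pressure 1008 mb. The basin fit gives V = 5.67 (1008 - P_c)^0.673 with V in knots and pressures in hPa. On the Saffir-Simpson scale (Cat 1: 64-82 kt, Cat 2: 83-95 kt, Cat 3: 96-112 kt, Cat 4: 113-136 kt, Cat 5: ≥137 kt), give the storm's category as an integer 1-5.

1

ΔP = 1008 − 965 = 43 mb.
V ≈ 5.67 × 43^0.673 = 5.67 × 12.57 ≈ 71 kt.
71 kt falls in the Category 1 band.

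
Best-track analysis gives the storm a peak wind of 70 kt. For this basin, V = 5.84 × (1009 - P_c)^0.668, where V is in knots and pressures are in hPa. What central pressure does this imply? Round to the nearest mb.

ΔP = (V / 5.84)^(1/0.668) = (70/5.84)^1.497.
70/5.84 = 11.986; 11.986^1.497 ≈ 41.19 mb.
P_c = 1009 − 41.19 = 967.81 ≈ 968 mb.

968 mb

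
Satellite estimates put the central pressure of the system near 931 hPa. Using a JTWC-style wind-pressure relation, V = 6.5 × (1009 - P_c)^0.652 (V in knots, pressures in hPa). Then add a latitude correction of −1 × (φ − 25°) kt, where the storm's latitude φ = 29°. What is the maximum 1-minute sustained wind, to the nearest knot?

ΔP = 1009 − 931 = 78 hPa.
78^0.652 ≈ 17.126.
V ≈ 6.5 × 17.126 ≈ 111.3 kt.
Latitude correction: −1 × (29 − 25) = -4 kt.
Corrected V ≈ 107.3 kt → 107 kt.

107 kt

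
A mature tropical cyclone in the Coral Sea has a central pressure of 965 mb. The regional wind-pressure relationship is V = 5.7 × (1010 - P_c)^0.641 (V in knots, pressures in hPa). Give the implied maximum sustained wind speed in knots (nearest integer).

ΔP = 1010 − 965 = 45 mb.
45^0.641 ≈ 11.474.
V ≈ 5.7 × 11.474 ≈ 65.4 kt.

65 kt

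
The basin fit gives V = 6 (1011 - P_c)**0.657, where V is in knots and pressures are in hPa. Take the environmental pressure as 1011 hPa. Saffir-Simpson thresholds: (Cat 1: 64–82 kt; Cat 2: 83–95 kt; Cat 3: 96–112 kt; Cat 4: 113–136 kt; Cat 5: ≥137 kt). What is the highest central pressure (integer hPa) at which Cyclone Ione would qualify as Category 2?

956 hPa

Category 2 begins at V = 83 kt.
Required ΔP = (83/6)^(1/0.657) = 13.833^1.522 ≈ 54.52 hPa.
P_c ≤ 1011 − 54.52 = 956.48, so the highest integer P_c is 956 hPa.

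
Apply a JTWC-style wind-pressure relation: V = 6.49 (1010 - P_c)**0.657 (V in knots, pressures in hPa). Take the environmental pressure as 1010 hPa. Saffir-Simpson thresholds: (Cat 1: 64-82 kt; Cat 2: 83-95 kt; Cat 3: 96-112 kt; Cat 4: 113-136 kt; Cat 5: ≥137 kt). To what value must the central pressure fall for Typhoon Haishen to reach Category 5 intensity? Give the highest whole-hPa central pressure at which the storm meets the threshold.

906 hPa

Category 5 begins at V = 137 kt.
Required ΔP = (137/6.49)^(1/0.657) = 21.109^1.522 ≈ 103.74 hPa.
P_c ≤ 1010 − 103.74 = 906.26, so the highest integer P_c is 906 hPa.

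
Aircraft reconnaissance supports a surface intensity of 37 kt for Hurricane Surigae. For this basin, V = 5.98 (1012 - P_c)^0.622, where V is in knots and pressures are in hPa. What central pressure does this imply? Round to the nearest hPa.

ΔP = (V / 5.98)^(1/0.622) = (37/5.98)^1.608.
37/5.98 = 6.187; 6.187^1.608 ≈ 18.73 hPa.
P_c = 1012 − 18.73 = 993.27 ≈ 993 hPa.

993 hPa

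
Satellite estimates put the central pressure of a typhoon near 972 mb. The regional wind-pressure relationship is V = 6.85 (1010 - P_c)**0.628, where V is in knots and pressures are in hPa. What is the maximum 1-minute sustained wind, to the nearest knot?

ΔP = 1010 − 972 = 38 mb.
38^0.628 ≈ 9.820.
V ≈ 6.85 × 9.820 ≈ 67.3 kt.

67 kt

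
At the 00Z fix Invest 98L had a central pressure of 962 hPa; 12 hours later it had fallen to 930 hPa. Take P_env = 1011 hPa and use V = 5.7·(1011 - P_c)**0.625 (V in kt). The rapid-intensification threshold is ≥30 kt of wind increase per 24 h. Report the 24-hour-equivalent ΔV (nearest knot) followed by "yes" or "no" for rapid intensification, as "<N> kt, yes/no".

V₁: ΔP = 49, V ≈ 5.7 × 49^0.625 ≈ 64.90 kt.
V₂: ΔP = 81, V ≈ 5.7 × 81^0.625 ≈ 88.85 kt.
ΔV over 12 h = 23.95 kt → 24 h equivalent = 23.95 × 24/12 ≈ 47.90 kt.
48 kt ≥ 30 kt ⇒ rapid intensification.

48 kt, yes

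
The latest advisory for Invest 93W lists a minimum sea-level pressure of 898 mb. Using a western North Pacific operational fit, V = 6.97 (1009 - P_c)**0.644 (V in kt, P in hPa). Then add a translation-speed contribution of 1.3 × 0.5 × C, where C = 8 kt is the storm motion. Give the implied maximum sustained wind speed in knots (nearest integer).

150 kt

ΔP = 1009 − 898 = 111 mb.
111^0.644 ≈ 20.758.
V ≈ 6.97 × 20.758 ≈ 144.7 kt.
Translation term: 1.3 × 0.5 × 8 = 5.2 kt.
Corrected V ≈ 149.9 kt → 150 kt.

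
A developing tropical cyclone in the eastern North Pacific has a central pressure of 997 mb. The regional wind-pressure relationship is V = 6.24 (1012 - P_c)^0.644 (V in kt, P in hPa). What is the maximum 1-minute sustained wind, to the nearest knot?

36 kt

ΔP = 1012 − 997 = 15 mb.
15^0.644 ≈ 5.720.
V ≈ 6.24 × 5.720 ≈ 35.7 kt.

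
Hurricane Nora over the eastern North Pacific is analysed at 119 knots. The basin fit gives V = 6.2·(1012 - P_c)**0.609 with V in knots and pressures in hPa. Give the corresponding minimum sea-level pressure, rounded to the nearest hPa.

ΔP = (V / 6.2)^(1/0.609) = (119/6.2)^1.642.
119/6.2 = 19.194; 19.194^1.642 ≈ 127.93 hPa.
P_c = 1012 − 127.93 = 884.07 ≈ 884 hPa.

884 hPa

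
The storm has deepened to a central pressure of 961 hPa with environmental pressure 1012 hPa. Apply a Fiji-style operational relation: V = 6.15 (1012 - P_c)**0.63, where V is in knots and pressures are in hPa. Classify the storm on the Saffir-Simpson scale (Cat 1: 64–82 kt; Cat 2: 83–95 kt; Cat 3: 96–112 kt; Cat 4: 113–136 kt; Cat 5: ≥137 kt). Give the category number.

1

ΔP = 1012 − 961 = 51 hPa.
V ≈ 6.15 × 51^0.63 = 6.15 × 11.91 ≈ 73 kt.
73 kt falls in the Category 1 band.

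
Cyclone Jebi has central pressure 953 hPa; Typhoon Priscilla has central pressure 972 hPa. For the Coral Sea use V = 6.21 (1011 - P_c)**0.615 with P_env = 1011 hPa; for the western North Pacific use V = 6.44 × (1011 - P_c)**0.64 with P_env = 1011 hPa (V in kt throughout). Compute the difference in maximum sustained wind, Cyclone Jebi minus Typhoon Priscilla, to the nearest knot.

8 kt

Cyclone Jebi: ΔP = 58; V ≈ 6.21 × 58^0.615 ≈ 75.44 kt.
Typhoon Priscilla: ΔP = 39; V ≈ 6.44 × 39^0.64 ≈ 67.17 kt.
Difference ≈ 75.44 − 67.17 = 8.27 → 8 kt.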